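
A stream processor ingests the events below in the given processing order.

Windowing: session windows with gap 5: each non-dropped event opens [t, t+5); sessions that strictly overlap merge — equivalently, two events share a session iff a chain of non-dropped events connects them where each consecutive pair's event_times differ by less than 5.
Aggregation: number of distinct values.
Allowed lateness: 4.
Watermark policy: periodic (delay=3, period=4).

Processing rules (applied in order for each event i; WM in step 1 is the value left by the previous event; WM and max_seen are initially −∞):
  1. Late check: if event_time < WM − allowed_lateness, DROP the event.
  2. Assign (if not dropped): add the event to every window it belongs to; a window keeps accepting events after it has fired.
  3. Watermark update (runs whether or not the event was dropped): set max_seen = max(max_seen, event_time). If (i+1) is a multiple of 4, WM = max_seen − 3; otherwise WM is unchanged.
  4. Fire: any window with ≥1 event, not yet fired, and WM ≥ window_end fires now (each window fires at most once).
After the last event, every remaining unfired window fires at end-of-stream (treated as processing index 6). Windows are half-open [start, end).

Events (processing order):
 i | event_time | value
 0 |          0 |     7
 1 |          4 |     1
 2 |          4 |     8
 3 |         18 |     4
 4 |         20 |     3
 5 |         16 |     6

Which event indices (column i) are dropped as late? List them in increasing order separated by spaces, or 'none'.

none

i=0 t=0 v=7: → [0,5); WM=−∞
i=1 t=4 v=1: → [0,9); WM=−∞
i=2 t=4 v=8: → [0,9); WM=−∞
i=3 t=18 v=4: → [18,23); WM=15
i=4 t=20 v=3: → [18,25); WM=15
i=5 t=16 v=6: → [16,25); WM=15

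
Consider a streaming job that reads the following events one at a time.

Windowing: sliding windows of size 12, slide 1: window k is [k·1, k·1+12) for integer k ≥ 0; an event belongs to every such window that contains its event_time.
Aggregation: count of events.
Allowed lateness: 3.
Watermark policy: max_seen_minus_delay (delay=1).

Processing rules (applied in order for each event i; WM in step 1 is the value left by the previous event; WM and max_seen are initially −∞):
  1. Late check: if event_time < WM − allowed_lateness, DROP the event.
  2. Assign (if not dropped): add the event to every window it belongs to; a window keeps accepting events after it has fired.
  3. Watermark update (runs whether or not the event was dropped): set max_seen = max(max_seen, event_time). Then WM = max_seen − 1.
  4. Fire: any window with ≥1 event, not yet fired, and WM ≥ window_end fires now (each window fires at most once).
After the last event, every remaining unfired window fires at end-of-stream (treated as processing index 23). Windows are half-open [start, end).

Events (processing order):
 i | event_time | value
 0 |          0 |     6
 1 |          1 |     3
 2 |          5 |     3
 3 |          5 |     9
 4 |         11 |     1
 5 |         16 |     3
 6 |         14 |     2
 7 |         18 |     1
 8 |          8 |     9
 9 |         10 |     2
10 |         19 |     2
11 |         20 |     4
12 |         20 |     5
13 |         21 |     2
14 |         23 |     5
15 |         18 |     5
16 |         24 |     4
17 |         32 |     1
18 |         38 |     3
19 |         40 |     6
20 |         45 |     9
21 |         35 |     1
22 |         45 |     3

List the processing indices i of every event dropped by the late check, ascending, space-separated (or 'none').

i=0 t=0 v=6: → [0,12); WM=-1
i=1 t=1 v=3: → [1,13),[0,12); WM=0
i=2 t=5 v=3: → [5,17),[4,16),[3,15),[2,14),[1,13),[0,12); WM=4
i=3 t=5 v=9: → [5,17),[4,16),[3,15),[2,14),[1,13),[0,12); WM=4
i=4 t=11 v=1: → [11,23),[10,22),[9,21),[8,20),[7,19),[6,18),[5,17),[4,16),[3,15),[2,14),[1,13),[0,12); WM=10
i=5 t=16 v=3: → [16,28),[15,27),[14,26),[13,25),[12,24),[11,23),[10,22),[9,21),[8,20),[7,19),[6,18),[5,17); WM=15; [0,12) fires=5 [1,13) fires=4 [2,14) fires=3 [3,15) fires=3
i=6 t=14 v=2: → [14,26),[13,25),[12,24),[11,23),[10,22),[9,21),[8,20),[7,19),[6,18),[5,17),[4,16),[3,15); WM=15
i=7 t=18 v=1: → [18,30),[17,29),[16,28),[15,27),[14,26),[13,25),[12,24),[11,23),[10,22),[9,21),[8,20),[7,19); WM=17; [4,16) fires=4 [5,17) fires=5
i=8 t=8 v=9: DROP (t<17-3); WM=17
i=9 t=10 v=2: DROP (t<17-3); WM=17
i=10 t=19 v=2: → [19,31),[18,30),[17,29),[16,28),[15,27),[14,26),[13,25),[12,24),[11,23),[10,22),[9,21),[8,20); WM=18; [6,18) fires=3
i=11 t=20 v=4: → [20,32),[19,31),[18,30),[17,29),[16,28),[15,27),[14,26),[13,25),[12,24),[11,23),[10,22),[9,21); WM=19; [7,19) fires=4
i=12 t=20 v=5: → [20,32),[19,31),[18,30),[17,29),[16,28),[15,27),[14,26),[13,25),[12,24),[11,23),[10,22),[9,21); WM=19
i=13 t=21 v=2: → [21,33),[20,32),[19,31),[18,30),[17,29),[16,28),[15,27),[14,26),[13,25),[12,24),[11,23),[10,22); WM=20; [8,20) fires=5
i=14 t=23 v=5: → [23,35),[22,34),[21,33),[20,32),[19,31),[18,30),[17,29),[16,28),[15,27),[14,26),[13,25),[12,24); WM=22; [9,21) fires=7 [10,22) fires=8
i=15 t=18 v=5: DROP (t<22-3); WM=22
i=16 t=24 v=4: → [24,36),[23,35),[22,34),[21,33),[20,32),[19,31),[18,30),[17,29),[16,28),[15,27),[14,26),[13,25); WM=23; [11,23) fires=8
i=17 t=32 v=1: → [32,44),[31,43),[30,42),[29,41),[28,40),[27,39),[26,38),[25,37),[24,36),[23,35),[22,34),[21,33); WM=31; [12,24) fires=8 [13,25) fires=9 [14,26) fires=9 [15,27) fires=8 [16,28) fires=8 [17,29) fires=7 [18,30) fires=7 [19,31) fires=6
i=18 t=38 v=3: → [38,50),[37,49),[36,48),[35,47),[34,46),[33,45),[32,44),[31,43),[30,42),[29,41),[28,40),[27,39); WM=37; [20,32) fires=5 [21,33) fires=4 [22,34) fires=3 [23,35) fires=3 [24,36) fires=2 [25,37) fires=1
i=19 t=40 v=6: → [40,52),[39,51),[38,50),[37,49),[36,48),[35,47),[34,46),[33,45),[32,44),[31,43),[30,42),[29,41); WM=39; [26,38) fires=1 [27,39) fires=2
i=20 t=45 v=9: → [45,57),[44,56),[43,55),[42,54),[41,53),[40,52),[39,51),[38,50),[37,49),[36,48),[35,47),[34,46); WM=44; [28,40) fires=2 [29,41) fires=3 [30,42) fires=3 [31,43) fires=3 [32,44) fires=3
i=21 t=35 v=1: DROP (t<44-3); WM=44
i=22 t=45 v=3: → [45,57),[44,56),[43,55),[42,54),[41,53),[40,52),[39,51),[38,50),[37,49),[36,48),[35,47),[34,46); WM=44

8 9 15 21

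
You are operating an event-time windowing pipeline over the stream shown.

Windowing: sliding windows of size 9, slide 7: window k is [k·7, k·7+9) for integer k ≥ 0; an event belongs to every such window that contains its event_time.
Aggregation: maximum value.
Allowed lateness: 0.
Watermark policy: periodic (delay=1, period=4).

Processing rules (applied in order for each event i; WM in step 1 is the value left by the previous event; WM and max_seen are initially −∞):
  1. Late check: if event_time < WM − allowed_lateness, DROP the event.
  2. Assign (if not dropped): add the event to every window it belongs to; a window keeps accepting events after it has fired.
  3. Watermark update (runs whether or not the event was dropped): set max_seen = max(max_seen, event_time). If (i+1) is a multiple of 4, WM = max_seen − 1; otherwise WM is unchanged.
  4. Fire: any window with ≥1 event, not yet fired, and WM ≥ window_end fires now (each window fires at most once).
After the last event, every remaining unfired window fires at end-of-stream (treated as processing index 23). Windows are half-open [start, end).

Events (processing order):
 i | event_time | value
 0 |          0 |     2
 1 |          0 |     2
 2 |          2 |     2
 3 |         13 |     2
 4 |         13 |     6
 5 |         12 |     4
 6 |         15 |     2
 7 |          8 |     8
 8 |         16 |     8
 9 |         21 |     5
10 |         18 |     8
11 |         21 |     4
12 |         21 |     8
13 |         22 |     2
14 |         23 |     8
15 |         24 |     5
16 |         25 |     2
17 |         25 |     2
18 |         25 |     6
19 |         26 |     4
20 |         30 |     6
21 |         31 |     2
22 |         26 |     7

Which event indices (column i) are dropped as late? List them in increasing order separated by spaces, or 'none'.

7

i=0 t=0 v=2: → [0,9); WM=−∞
i=1 t=0 v=2: → [0,9); WM=−∞
i=2 t=2 v=2: → [0,9); WM=−∞
i=3 t=13 v=2: → [7,16); WM=12; [0,9) fires=2
i=4 t=13 v=6: → [7,16); WM=12
i=5 t=12 v=4: → [7,16); WM=12
i=6 t=15 v=2: → [14,23),[7,16); WM=12
i=7 t=8 v=8: DROP (t<12-0); WM=14
i=8 t=16 v=8: → [14,23); WM=14
i=9 t=21 v=5: → [21,30),[14,23); WM=14
i=10 t=18 v=8: → [14,23); WM=14
i=11 t=21 v=4: → [21,30),[14,23); WM=20; [7,16) fires=6
i=12 t=21 v=8: → [21,30),[14,23); WM=20
i=13 t=22 v=2: → [21,30),[14,23); WM=20
i=14 t=23 v=8: → [21,30); WM=20
i=15 t=24 v=5: → [21,30); WM=23; [14,23) fires=8
i=16 t=25 v=2: → [21,30); WM=23
i=17 t=25 v=2: → [21,30); WM=23
i=18 t=25 v=6: → [21,30); WM=23
i=19 t=26 v=4: → [21,30); WM=25
i=20 t=30 v=6: → [28,37); WM=25
i=21 t=31 v=2: → [28,37); WM=25
i=22 t=26 v=7: → [21,30); WM=25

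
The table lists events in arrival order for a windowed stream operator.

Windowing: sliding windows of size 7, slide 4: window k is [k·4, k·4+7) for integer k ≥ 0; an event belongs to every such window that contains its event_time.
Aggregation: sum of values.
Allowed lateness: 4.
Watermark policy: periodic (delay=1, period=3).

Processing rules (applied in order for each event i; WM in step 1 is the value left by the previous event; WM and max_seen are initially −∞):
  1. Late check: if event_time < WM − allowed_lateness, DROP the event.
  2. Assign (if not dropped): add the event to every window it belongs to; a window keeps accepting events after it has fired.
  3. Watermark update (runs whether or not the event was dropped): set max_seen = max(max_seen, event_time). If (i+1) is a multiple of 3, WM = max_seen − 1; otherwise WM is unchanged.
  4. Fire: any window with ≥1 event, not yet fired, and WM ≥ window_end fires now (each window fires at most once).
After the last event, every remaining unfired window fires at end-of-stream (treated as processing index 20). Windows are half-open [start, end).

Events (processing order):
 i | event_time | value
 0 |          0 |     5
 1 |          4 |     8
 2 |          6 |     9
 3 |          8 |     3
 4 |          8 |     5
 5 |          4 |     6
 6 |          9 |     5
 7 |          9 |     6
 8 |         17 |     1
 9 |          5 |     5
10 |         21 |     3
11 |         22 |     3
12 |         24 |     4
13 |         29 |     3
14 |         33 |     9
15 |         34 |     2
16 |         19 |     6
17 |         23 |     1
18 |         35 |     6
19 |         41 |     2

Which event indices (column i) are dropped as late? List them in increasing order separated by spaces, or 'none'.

i=0 t=0 v=5: → [0,7); WM=−∞
i=1 t=4 v=8: → [4,11),[0,7); WM=−∞
i=2 t=6 v=9: → [4,11),[0,7); WM=5
i=3 t=8 v=3: → [8,15),[4,11); WM=5
i=4 t=8 v=5: → [8,15),[4,11); WM=5
i=5 t=4 v=6: → [4,11),[0,7); WM=7; [0,7) fires=28
i=6 t=9 v=5: → [8,15),[4,11); WM=7
i=7 t=9 v=6: → [8,15),[4,11); WM=7
i=8 t=17 v=1: → [16,23),[12,19); WM=16; [4,11) fires=42 [8,15) fires=19
i=9 t=5 v=5: DROP (t<16-4); WM=16
i=10 t=21 v=3: → [20,27),[16,23); WM=16
i=11 t=22 v=3: → [20,27),[16,23); WM=21; [12,19) fires=1
i=12 t=24 v=4: → [24,31),[20,27); WM=21
i=13 t=29 v=3: → [28,35),[24,31); WM=21
i=14 t=33 v=9: → [32,39),[28,35); WM=32; [16,23) fires=7 [20,27) fires=10 [24,31) fires=7
i=15 t=34 v=2: → [32,39),[28,35); WM=32
i=16 t=19 v=6: DROP (t<32-4); WM=32
i=17 t=23 v=1: DROP (t<32-4); WM=33
i=18 t=35 v=6: → [32,39); WM=33
i=19 t=41 v=2: → [40,47),[36,43); WM=33

9 16 17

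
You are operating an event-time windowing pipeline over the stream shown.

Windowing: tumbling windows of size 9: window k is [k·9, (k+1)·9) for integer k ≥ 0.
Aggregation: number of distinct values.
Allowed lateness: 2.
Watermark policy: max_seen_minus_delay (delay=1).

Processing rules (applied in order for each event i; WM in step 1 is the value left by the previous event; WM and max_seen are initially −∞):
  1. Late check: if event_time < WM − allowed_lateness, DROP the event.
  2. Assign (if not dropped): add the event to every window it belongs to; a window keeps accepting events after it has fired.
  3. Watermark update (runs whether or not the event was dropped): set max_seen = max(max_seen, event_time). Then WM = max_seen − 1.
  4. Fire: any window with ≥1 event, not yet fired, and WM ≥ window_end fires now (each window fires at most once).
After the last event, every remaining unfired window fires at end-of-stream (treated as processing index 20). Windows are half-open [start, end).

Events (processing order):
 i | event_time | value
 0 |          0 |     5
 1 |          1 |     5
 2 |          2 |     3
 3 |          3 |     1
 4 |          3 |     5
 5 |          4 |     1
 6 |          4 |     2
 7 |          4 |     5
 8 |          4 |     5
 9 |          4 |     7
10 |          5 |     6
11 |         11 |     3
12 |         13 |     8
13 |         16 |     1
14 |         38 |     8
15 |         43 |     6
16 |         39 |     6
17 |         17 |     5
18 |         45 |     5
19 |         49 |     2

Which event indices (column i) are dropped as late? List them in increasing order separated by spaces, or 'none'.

i=0 t=0 v=5: → [0,9); WM=-1
i=1 t=1 v=5: → [0,9); WM=0
i=2 t=2 v=3: → [0,9); WM=1
i=3 t=3 v=1: → [0,9); WM=2
i=4 t=3 v=5: → [0,9); WM=2
i=5 t=4 v=1: → [0,9); WM=3
i=6 t=4 v=2: → [0,9); WM=3
i=7 t=4 v=5: → [0,9); WM=3
i=8 t=4 v=5: → [0,9); WM=3
i=9 t=4 v=7: → [0,9); WM=3
i=10 t=5 v=6: → [0,9); WM=4
i=11 t=11 v=3: → [9,18); WM=10; [0,9) fires=6
i=12 t=13 v=8: → [9,18); WM=12
i=13 t=16 v=1: → [9,18); WM=15
i=14 t=38 v=8: → [36,45); WM=37; [9,18) fires=3
i=15 t=43 v=6: → [36,45); WM=42
i=16 t=39 v=6: DROP (t<42-2); WM=42
i=17 t=17 v=5: DROP (t<42-2); WM=42
i=18 t=45 v=5: → [45,54); WM=44
i=19 t=49 v=2: → [45,54); WM=48; [36,45) fires=2

16 17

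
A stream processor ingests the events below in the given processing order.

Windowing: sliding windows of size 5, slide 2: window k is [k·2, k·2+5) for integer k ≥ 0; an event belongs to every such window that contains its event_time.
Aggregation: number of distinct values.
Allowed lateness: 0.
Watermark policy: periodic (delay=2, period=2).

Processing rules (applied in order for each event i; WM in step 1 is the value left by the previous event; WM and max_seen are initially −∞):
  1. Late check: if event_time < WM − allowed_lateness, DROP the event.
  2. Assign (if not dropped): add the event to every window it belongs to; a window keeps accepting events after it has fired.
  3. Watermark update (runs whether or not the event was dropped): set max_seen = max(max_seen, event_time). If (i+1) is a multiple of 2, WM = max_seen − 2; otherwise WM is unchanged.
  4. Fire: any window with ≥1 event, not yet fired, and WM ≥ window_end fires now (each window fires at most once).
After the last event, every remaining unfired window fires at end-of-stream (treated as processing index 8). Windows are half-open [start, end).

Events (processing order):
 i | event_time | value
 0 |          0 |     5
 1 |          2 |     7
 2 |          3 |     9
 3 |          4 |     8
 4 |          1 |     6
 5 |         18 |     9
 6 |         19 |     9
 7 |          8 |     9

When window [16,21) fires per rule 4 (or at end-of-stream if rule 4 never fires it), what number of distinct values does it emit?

i=0 t=0 v=5: → [0,5); WM=−∞
i=1 t=2 v=7: → [2,7),[0,5); WM=0
i=2 t=3 v=9: → [2,7),[0,5); WM=0
i=3 t=4 v=8: → [4,9),[2,7),[0,5); WM=2
i=4 t=1 v=6: DROP (t<2-0); WM=2
i=5 t=18 v=9: → [18,23),[16,21),[14,19); WM=16; [0,5) fires=4 [2,7) fires=3 [4,9) fires=1
i=6 t=19 v=9: → [18,23),[16,21); WM=16
i=7 t=8 v=9: DROP (t<16-0); WM=17

1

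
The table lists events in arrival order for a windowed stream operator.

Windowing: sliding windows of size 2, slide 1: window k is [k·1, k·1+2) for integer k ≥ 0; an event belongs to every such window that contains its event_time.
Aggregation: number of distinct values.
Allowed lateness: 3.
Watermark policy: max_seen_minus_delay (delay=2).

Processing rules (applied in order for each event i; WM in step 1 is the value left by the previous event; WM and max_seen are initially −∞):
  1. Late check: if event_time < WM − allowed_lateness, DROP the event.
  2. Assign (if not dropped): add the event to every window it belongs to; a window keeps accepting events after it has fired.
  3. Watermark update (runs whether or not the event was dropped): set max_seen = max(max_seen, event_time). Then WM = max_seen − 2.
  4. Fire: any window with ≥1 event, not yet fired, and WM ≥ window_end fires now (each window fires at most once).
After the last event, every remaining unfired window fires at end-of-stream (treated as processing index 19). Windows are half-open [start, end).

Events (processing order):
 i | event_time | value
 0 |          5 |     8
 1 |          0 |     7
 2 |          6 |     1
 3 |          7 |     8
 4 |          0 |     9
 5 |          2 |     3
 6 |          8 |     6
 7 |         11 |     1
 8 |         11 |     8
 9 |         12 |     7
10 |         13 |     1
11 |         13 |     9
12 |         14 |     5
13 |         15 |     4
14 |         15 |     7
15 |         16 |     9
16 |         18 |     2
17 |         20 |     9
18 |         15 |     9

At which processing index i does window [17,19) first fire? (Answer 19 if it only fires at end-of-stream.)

i=0 t=5 v=8: → [5,7),[4,6); WM=3
i=1 t=0 v=7: → [0,2); WM=3; [0,2) fires=1
i=2 t=6 v=1: → [6,8),[5,7); WM=4
i=3 t=7 v=8: → [7,9),[6,8); WM=5
i=4 t=0 v=9: DROP (t<5-3); WM=5
i=5 t=2 v=3: → [2,4),[1,3); WM=5; [1,3) fires=1 [2,4) fires=1
i=6 t=8 v=6: → [8,10),[7,9); WM=6; [4,6) fires=1
i=7 t=11 v=1: → [11,13),[10,12); WM=9; [5,7) fires=2 [6,8) fires=2 [7,9) fires=2
i=8 t=11 v=8: → [11,13),[10,12); WM=9
i=9 t=12 v=7: → [12,14),[11,13); WM=10; [8,10) fires=1
i=10 t=13 v=1: → [13,15),[12,14); WM=11
i=11 t=13 v=9: → [13,15),[12,14); WM=11
i=12 t=14 v=5: → [14,16),[13,15); WM=12; [10,12) fires=2
i=13 t=15 v=4: → [15,17),[14,16); WM=13; [11,13) fires=3
i=14 t=15 v=7: → [15,17),[14,16); WM=13
i=15 t=16 v=9: → [16,18),[15,17); WM=14; [12,14) fires=3
i=16 t=18 v=2: → [18,20),[17,19); WM=16; [13,15) fires=3 [14,16) fires=3
i=17 t=20 v=9: → [20,22),[19,21); WM=18; [15,17) fires=3 [16,18) fires=1
i=18 t=15 v=9: → [15,17),[14,16); WM=18

19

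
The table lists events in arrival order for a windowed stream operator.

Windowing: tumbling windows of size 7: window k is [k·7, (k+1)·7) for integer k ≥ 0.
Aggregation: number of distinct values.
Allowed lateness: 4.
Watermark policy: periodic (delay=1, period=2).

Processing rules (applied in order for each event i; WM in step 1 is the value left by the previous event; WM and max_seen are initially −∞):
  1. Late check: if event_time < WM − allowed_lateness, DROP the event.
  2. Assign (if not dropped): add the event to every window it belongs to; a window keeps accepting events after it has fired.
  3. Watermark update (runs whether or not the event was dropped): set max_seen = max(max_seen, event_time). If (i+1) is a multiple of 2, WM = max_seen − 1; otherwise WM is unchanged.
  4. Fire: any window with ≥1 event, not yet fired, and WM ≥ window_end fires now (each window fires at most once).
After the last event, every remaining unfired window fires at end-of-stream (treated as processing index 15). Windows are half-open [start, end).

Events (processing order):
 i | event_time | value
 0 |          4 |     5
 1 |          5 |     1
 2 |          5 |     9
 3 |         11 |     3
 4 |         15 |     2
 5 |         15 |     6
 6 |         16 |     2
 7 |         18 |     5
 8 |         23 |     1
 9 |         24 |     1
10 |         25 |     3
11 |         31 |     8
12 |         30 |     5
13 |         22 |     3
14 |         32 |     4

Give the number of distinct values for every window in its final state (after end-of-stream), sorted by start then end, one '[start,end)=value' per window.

i=0 t=4 v=5: → [0,7); WM=−∞
i=1 t=5 v=1: → [0,7); WM=4
i=2 t=5 v=9: → [0,7); WM=4
i=3 t=11 v=3: → [7,14); WM=10; [0,7) fires=3
i=4 t=15 v=2: → [14,21); WM=10
i=5 t=15 v=6: → [14,21); WM=14; [7,14) fires=1
i=6 t=16 v=2: → [14,21); WM=14
i=7 t=18 v=5: → [14,21); WM=17
i=8 t=23 v=1: → [21,28); WM=17
i=9 t=24 v=1: → [21,28); WM=23; [14,21) fires=3
i=10 t=25 v=3: → [21,28); WM=23
i=11 t=31 v=8: → [28,35); WM=30; [21,28) fires=2
i=12 t=30 v=5: → [28,35); WM=30
i=13 t=22 v=3: DROP (t<30-4); WM=30
i=14 t=32 v=4: → [28,35); WM=30

[0,7)=3 [7,14)=1 [14,21)=3 [21,28)=2 [28,35)=3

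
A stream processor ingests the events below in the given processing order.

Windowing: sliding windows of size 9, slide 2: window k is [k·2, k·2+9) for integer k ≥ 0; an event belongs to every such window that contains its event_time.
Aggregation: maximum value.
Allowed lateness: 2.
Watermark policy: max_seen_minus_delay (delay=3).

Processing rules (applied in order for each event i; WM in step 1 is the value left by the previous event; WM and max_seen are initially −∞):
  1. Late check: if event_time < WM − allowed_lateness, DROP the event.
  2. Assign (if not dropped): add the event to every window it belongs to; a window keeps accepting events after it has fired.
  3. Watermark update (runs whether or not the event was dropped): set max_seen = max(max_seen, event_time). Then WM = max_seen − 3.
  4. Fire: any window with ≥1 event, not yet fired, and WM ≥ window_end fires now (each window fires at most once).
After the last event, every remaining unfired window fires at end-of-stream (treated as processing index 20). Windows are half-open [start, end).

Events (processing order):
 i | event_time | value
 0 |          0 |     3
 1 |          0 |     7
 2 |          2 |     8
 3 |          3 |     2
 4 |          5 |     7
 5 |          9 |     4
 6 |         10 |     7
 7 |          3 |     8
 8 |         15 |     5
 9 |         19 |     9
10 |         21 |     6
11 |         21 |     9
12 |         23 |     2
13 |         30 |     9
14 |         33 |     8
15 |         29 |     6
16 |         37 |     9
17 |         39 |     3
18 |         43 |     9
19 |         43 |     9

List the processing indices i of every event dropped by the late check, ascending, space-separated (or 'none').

7

i=0 t=0 v=3: → [0,9); WM=-3
i=1 t=0 v=7: → [0,9); WM=-3
i=2 t=2 v=8: → [2,11),[0,9); WM=-1
i=3 t=3 v=2: → [2,11),[0,9); WM=0
i=4 t=5 v=7: → [4,13),[2,11),[0,9); WM=2
i=5 t=9 v=4: → [8,17),[6,15),[4,13),[2,11); WM=6
i=6 t=10 v=7: → [10,19),[8,17),[6,15),[4,13),[2,11); WM=7
i=7 t=3 v=8: DROP (t<7-2); WM=7
i=8 t=15 v=5: → [14,23),[12,21),[10,19),[8,17); WM=12; [0,9) fires=8 [2,11) fires=8
i=9 t=19 v=9: → [18,27),[16,25),[14,23),[12,21); WM=16; [4,13) fires=7 [6,15) fires=7
i=10 t=21 v=6: → [20,29),[18,27),[16,25),[14,23); WM=18; [8,17) fires=7
i=11 t=21 v=9: → [20,29),[18,27),[16,25),[14,23); WM=18
i=12 t=23 v=2: → [22,31),[20,29),[18,27),[16,25); WM=20; [10,19) fires=7
i=13 t=30 v=9: → [30,39),[28,37),[26,35),[24,33),[22,31); WM=27; [12,21) fires=9 [14,23) fires=9 [16,25) fires=9 [18,27) fires=9
i=14 t=33 v=8: → [32,41),[30,39),[28,37),[26,35); WM=30; [20,29) fires=9
i=15 t=29 v=6: → [28,37),[26,35),[24,33),[22,31); WM=30
i=16 t=37 v=9: → [36,45),[34,43),[32,41),[30,39); WM=34; [22,31) fires=9 [24,33) fires=9
i=17 t=39 v=3: → [38,47),[36,45),[34,43),[32,41); WM=36; [26,35) fires=9
i=18 t=43 v=9: → [42,51),[40,49),[38,47),[36,45); WM=40; [28,37) fires=9 [30,39) fires=9
i=19 t=43 v=9: → [42,51),[40,49),[38,47),[36,45); WM=40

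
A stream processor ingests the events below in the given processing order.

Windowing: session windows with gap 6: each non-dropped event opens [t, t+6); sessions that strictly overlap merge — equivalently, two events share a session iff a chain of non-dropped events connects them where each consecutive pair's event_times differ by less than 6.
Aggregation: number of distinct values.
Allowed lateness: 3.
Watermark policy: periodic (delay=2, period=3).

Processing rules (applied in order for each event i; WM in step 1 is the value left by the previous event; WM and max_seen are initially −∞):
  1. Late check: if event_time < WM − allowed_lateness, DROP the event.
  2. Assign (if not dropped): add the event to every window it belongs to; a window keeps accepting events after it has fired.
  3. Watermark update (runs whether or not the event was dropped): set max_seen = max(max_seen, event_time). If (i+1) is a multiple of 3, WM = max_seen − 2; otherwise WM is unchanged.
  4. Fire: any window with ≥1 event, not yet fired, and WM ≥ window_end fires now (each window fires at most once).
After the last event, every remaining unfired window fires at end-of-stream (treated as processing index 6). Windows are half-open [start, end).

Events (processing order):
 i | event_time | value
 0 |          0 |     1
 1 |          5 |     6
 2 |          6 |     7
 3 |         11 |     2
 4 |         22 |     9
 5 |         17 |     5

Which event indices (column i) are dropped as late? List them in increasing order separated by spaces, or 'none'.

none

i=0 t=0 v=1: → [0,6); WM=−∞
i=1 t=5 v=6: → [0,11); WM=−∞
i=2 t=6 v=7: → [0,12); WM=4
i=3 t=11 v=2: → [0,17); WM=4
i=4 t=22 v=9: → [22,28); WM=4
i=5 t=17 v=5: → [17,28); WM=20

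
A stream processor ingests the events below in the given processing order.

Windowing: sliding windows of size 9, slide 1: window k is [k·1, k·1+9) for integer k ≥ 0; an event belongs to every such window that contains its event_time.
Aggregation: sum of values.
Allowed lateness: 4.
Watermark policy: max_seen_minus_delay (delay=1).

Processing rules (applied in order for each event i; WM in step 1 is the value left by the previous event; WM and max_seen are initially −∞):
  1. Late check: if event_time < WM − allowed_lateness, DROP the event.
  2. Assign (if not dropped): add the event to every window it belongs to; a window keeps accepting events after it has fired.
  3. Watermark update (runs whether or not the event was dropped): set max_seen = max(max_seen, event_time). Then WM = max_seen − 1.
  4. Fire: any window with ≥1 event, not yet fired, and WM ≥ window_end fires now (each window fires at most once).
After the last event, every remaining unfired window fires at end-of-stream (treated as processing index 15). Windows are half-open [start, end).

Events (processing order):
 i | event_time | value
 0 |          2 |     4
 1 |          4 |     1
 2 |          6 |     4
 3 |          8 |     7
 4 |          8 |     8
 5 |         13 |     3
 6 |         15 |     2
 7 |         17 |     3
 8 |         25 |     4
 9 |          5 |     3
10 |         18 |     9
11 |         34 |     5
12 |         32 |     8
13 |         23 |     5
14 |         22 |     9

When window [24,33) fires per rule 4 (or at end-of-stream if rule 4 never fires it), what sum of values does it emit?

i=0 t=2 v=4: → [2,11),[1,10),[0,9); WM=1
i=1 t=4 v=1: → [4,13),[3,12),[2,11),[1,10),[0,9); WM=3
i=2 t=6 v=4: → [6,15),[5,14),[4,13),[3,12),[2,11),[1,10),[0,9); WM=5
i=3 t=8 v=7: → [8,17),[7,16),[6,15),[5,14),[4,13),[3,12),[2,11),[1,10),[0,9); WM=7
i=4 t=8 v=8: → [8,17),[7,16),[6,15),[5,14),[4,13),[3,12),[2,11),[1,10),[0,9); WM=7
i=5 t=13 v=3: → [13,22),[12,21),[11,20),[10,19),[9,18),[8,17),[7,16),[6,15),[5,14); WM=12; [0,9) fires=24 [1,10) fires=24 [2,11) fires=24 [3,12) fires=20
i=6 t=15 v=2: → [15,24),[14,23),[13,22),[12,21),[11,20),[10,19),[9,18),[8,17),[7,16); WM=14; [4,13) fires=20 [5,14) fires=22
i=7 t=17 v=3: → [17,26),[16,25),[15,24),[14,23),[13,22),[12,21),[11,20),[10,19),[9,18); WM=16; [6,15) fires=22 [7,16) fires=20
i=8 t=25 v=4: → [25,34),[24,33),[23,32),[22,31),[21,30),[20,29),[19,28),[18,27),[17,26); WM=24; [8,17) fires=20 [9,18) fires=8 [10,19) fires=8 [11,20) fires=8 [12,21) fires=8 [13,22) fires=8 [14,23) fires=5 [15,24) fires=5
i=9 t=5 v=3: DROP (t<24-4); WM=24
i=10 t=18 v=9: DROP (t<24-4); WM=24
i=11 t=34 v=5: → [34,43),[33,42),[32,41),[31,40),[30,39),[29,38),[28,37),[27,36),[26,35); WM=33; [16,25) fires=3 [17,26) fires=7 [18,27) fires=4 [19,28) fires=4 [20,29) fires=4 [21,30) fires=4 [22,31) fires=4 [23,32) fires=4 [24,33) fires=4
i=12 t=32 v=8: → [32,41),[31,40),[30,39),[29,38),[28,37),[27,36),[26,35),[25,34),[24,33); WM=33
i=13 t=23 v=5: DROP (t<33-4); WM=33
i=14 t=22 v=9: DROP (t<33-4); WM=33

4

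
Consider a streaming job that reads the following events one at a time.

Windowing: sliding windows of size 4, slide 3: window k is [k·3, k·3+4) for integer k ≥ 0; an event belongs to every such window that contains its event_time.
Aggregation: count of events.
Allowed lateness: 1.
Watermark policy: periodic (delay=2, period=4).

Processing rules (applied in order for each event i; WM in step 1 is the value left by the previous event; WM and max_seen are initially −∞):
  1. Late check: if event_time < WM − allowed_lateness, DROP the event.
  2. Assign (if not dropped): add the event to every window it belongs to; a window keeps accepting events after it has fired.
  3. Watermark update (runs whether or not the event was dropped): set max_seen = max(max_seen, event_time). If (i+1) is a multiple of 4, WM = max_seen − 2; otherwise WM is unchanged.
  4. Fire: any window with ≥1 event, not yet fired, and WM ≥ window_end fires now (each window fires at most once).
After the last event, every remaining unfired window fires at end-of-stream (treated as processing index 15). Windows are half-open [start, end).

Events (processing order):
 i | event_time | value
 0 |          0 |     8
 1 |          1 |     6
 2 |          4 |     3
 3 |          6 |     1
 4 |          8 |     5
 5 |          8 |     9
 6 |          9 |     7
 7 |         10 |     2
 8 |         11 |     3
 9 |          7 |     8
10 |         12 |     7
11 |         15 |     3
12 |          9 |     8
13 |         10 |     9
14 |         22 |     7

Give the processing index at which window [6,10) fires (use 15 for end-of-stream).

i=0 t=0 v=8: → [0,4); WM=−∞
i=1 t=1 v=6: → [0,4); WM=−∞
i=2 t=4 v=3: → [3,7); WM=−∞
i=3 t=6 v=1: → [6,10),[3,7); WM=4; [0,4) fires=2
i=4 t=8 v=5: → [6,10); WM=4
i=5 t=8 v=9: → [6,10); WM=4
i=6 t=9 v=7: → [9,13),[6,10); WM=4
i=7 t=10 v=2: → [9,13); WM=8; [3,7) fires=2
i=8 t=11 v=3: → [9,13); WM=8
i=9 t=7 v=8: → [6,10); WM=8
i=10 t=12 v=7: → [12,16),[9,13); WM=8
i=11 t=15 v=3: → [15,19),[12,16); WM=13; [6,10) fires=5 [9,13) fires=4
i=12 t=9 v=8: DROP (t<13-1); WM=13
i=13 t=10 v=9: DROP (t<13-1); WM=13
i=14 t=22 v=7: → [21,25); WM=13

11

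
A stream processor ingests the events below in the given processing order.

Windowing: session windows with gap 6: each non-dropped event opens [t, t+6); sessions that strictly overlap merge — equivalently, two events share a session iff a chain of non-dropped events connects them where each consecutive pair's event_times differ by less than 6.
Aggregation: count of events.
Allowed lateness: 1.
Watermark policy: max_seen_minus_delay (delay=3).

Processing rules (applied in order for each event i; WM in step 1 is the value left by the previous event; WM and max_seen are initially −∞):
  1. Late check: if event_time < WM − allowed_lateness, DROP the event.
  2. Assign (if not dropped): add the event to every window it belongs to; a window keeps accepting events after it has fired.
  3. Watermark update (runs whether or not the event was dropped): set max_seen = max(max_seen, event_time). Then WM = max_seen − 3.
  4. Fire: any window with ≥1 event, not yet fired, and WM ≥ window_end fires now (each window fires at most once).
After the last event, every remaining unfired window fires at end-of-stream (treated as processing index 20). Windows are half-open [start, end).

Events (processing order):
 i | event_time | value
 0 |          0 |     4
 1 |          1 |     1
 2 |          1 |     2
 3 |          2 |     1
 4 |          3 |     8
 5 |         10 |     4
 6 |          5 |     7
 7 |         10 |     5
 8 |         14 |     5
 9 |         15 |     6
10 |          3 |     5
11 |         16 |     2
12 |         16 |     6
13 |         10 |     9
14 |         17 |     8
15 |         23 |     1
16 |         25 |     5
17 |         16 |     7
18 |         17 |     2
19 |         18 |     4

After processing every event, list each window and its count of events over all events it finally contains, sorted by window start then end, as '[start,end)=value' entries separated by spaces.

[0,9)=5 [10,23)=7 [23,31)=2

i=0 t=0 v=4: → [0,6); WM=-3
i=1 t=1 v=1: → [0,7); WM=-2
i=2 t=1 v=2: → [0,7); WM=-2
i=3 t=2 v=1: → [0,8); WM=-1
i=4 t=3 v=8: → [0,9); WM=0
i=5 t=10 v=4: → [10,16); WM=7
i=6 t=5 v=7: DROP (t<7-1); WM=7
i=7 t=10 v=5: → [10,16); WM=7
i=8 t=14 v=5: → [10,20); WM=11
i=9 t=15 v=6: → [10,21); WM=12
i=10 t=3 v=5: DROP (t<12-1); WM=12
i=11 t=16 v=2: → [10,22); WM=13
i=12 t=16 v=6: → [10,22); WM=13
i=13 t=10 v=9: DROP (t<13-1); WM=13
i=14 t=17 v=8: → [10,23); WM=14
i=15 t=23 v=1: → [23,29); WM=20
i=16 t=25 v=5: → [23,31); WM=22
i=17 t=16 v=7: DROP (t<22-1); WM=22
i=18 t=17 v=2: DROP (t<22-1); WM=22
i=19 t=18 v=4: DROP (t<22-1); WM=22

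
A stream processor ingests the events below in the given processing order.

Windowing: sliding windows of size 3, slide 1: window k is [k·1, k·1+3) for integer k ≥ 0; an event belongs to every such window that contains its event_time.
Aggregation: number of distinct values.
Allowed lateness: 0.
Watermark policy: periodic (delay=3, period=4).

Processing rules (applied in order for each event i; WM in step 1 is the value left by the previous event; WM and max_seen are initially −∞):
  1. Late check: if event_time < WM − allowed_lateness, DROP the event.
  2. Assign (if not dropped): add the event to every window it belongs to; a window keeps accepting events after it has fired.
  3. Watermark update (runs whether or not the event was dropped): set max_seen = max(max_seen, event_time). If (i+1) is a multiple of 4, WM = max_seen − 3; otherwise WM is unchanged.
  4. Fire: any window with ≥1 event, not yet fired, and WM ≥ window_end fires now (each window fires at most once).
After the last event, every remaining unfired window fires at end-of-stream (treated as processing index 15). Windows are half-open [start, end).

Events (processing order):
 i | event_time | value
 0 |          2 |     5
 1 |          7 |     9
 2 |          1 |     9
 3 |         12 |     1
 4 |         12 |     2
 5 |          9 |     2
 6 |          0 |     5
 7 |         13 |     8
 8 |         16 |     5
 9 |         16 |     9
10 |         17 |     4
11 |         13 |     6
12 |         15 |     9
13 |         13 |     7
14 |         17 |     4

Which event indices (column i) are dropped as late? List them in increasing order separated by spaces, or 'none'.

i=0 t=2 v=5: → [2,5),[1,4),[0,3); WM=−∞
i=1 t=7 v=9: → [7,10),[6,9),[5,8); WM=−∞
i=2 t=1 v=9: → [1,4),[0,3); WM=−∞
i=3 t=12 v=1: → [12,15),[11,14),[10,13); WM=9; [0,3) fires=2 [1,4) fires=2 [2,5) fires=1 [5,8) fires=1 [6,9) fires=1
i=4 t=12 v=2: → [12,15),[11,14),[10,13); WM=9
i=5 t=9 v=2: → [9,12),[8,11),[7,10); WM=9
i=6 t=0 v=5: DROP (t<9-0); WM=9
i=7 t=13 v=8: → [13,16),[12,15),[11,14); WM=10; [7,10) fires=2
i=8 t=16 v=5: → [16,19),[15,18),[14,17); WM=10
i=9 t=16 v=9: → [16,19),[15,18),[14,17); WM=10
i=10 t=17 v=4: → [17,20),[16,19),[15,18); WM=10
i=11 t=13 v=6: → [13,16),[12,15),[11,14); WM=14; [8,11) fires=1 [9,12) fires=1 [10,13) fires=2 [11,14) fires=4
i=12 t=15 v=9: → [15,18),[14,17),[13,16); WM=14
i=13 t=13 v=7: DROP (t<14-0); WM=14
i=14 t=17 v=4: → [17,20),[16,19),[15,18); WM=14

6 13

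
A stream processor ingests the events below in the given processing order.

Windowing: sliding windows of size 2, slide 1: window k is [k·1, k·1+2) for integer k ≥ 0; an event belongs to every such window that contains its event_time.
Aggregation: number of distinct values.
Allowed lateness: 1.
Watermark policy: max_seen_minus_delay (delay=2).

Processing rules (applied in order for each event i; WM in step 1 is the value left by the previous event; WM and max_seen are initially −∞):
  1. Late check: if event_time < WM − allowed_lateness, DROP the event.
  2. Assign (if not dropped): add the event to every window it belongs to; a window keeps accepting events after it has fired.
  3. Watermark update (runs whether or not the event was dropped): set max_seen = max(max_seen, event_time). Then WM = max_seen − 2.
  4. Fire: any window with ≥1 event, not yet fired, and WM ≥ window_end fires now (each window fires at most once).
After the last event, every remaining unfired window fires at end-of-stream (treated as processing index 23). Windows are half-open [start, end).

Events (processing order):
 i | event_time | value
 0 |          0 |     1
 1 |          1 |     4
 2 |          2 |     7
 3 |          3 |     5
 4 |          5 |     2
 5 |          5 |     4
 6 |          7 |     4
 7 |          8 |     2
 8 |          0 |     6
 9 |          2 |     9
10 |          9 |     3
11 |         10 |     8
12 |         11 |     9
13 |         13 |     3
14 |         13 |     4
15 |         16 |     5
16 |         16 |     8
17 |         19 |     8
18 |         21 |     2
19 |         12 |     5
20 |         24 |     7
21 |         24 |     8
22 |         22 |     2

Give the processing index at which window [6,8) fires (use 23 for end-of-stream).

11

i=0 t=0 v=1: → [0,2); WM=-2
i=1 t=1 v=4: → [1,3),[0,2); WM=-1
i=2 t=2 v=7: → [2,4),[1,3); WM=0
i=3 t=3 v=5: → [3,5),[2,4); WM=1
i=4 t=5 v=2: → [5,7),[4,6); WM=3; [0,2) fires=2 [1,3) fires=2
i=5 t=5 v=4: → [5,7),[4,6); WM=3
i=6 t=7 v=4: → [7,9),[6,8); WM=5; [2,4) fires=2 [3,5) fires=1
i=7 t=8 v=2: → [8,10),[7,9); WM=6; [4,6) fires=2
i=8 t=0 v=6: DROP (t<6-1); WM=6
i=9 t=2 v=9: DROP (t<6-1); WM=6
i=10 t=9 v=3: → [9,11),[8,10); WM=7; [5,7) fires=2
i=11 t=10 v=8: → [10,12),[9,11); WM=8; [6,8) fires=1
i=12 t=11 v=9: → [11,13),[10,12); WM=9; [7,9) fires=2
i=13 t=13 v=3: → [13,15),[12,14); WM=11; [8,10) fires=2 [9,11) fires=2
i=14 t=13 v=4: → [13,15),[12,14); WM=11
i=15 t=16 v=5: → [16,18),[15,17); WM=14; [10,12) fires=2 [11,13) fires=1 [12,14) fires=2
i=16 t=16 v=8: → [16,18),[15,17); WM=14
i=17 t=19 v=8: → [19,21),[18,20); WM=17; [13,15) fires=2 [15,17) fires=2
i=18 t=21 v=2: → [21,23),[20,22); WM=19; [16,18) fires=2
i=19 t=12 v=5: DROP (t<19-1); WM=19
i=20 t=24 v=7: → [24,26),[23,25); WM=22; [18,20) fires=1 [19,21) fires=1 [20,22) fires=1
i=21 t=24 v=8: → [24,26),[23,25); WM=22
i=22 t=22 v=2: → [22,24),[21,23); WM=22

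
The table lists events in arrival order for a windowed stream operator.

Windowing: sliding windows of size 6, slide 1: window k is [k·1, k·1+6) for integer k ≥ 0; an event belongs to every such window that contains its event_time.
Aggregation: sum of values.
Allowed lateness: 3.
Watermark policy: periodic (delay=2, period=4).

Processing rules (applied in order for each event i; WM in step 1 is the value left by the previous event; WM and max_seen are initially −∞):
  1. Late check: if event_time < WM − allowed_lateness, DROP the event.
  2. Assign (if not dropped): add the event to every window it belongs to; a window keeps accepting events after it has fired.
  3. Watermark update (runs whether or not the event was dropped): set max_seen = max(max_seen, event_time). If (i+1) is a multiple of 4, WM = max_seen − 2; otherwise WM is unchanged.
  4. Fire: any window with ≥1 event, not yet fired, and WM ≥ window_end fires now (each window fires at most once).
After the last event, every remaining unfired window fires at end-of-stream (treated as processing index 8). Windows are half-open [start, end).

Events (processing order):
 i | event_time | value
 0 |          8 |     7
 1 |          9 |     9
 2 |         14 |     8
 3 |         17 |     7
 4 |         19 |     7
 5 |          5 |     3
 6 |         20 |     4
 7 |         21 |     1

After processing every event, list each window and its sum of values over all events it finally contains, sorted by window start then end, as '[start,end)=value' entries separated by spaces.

[3,9)=7 [4,10)=16 [5,11)=16 [6,12)=16 [7,13)=16 [8,14)=16 [9,15)=17 [10,16)=8 [11,17)=8 [12,18)=15 [13,19)=15 [14,20)=22 [15,21)=18 [16,22)=19 [17,23)=19 [18,24)=12 [19,25)=12 [20,26)=5 [21,27)=1

i=0 t=8 v=7: → [8,14),[7,13),[6,12),[5,11),[4,10),[3,9); WM=−∞
i=1 t=9 v=9: → [9,15),[8,14),[7,13),[6,12),[5,11),[4,10); WM=−∞
i=2 t=14 v=8: → [14,20),[13,19),[12,18),[11,17),[10,16),[9,15); WM=−∞
i=3 t=17 v=7: → [17,23),[16,22),[15,21),[14,20),[13,19),[12,18); WM=15; [3,9) fires=7 [4,10) fires=16 [5,11) fires=16 [6,12) fires=16 [7,13) fires=16 [8,14) fires=16 [9,15) fires=17
i=4 t=19 v=7: → [19,25),[18,24),[17,23),[16,22),[15,21),[14,20); WM=15
i=5 t=5 v=3: DROP (t<15-3); WM=15
i=6 t=20 v=4: → [20,26),[19,25),[18,24),[17,23),[16,22),[15,21); WM=15
i=7 t=21 v=1: → [21,27),[20,26),[19,25),[18,24),[17,23),[16,22); WM=19; [10,16) fires=8 [11,17) fires=8 [12,18) fires=15 [13,19) fires=15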